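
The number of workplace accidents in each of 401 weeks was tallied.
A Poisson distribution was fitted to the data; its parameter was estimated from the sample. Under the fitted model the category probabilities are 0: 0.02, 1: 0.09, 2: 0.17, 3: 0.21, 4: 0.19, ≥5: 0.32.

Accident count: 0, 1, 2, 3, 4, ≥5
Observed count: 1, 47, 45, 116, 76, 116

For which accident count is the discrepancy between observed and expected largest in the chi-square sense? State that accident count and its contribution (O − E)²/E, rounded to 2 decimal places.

3, 12.00

Expected counts E_i = n·p_i: 401×0.02 = 8.02, 401×0.09 = 36.09, 401×0.17 = 68.17, 401×0.21 = 84.21, 401×0.19 = 76.19, 401×0.32 = 128.32.
0: (1 − 8.02)²/8.02 = 49.2804/8.02 = 6.145
1: (47 − 36.09)²/36.09 = 119.0281/36.09 = 3.298
2: (45 − 68.17)²/68.17 = 536.8489/68.17 = 7.875
3: (116 − 84.21)²/84.21 = 1010.6041/84.21 = 12.001
4: (76 − 76.19)²/76.19 = 0.0361/76.19 = 0.000
≥5: (116 − 128.32)²/128.32 = 151.7824/128.32 = 1.183
The largest term is for 3: 12.00.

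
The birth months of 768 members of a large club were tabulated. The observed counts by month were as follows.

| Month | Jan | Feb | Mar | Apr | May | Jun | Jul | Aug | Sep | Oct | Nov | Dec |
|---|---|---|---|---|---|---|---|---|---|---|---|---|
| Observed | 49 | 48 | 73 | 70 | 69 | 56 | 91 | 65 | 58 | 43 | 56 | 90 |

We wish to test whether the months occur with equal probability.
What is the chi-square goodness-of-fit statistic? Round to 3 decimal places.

Expected count for each of the 12 categories: 768/12 = 64.
cat         O        E   (O−E)²/E
Jan        49       64     3.5156
Feb        48       64     4.0000
Mar        73       64     1.2656
Apr        70       64     0.5625
May        69       64     0.3906
Jun        56       64     1.0000
Jul        91       64    11.3906
Aug        65       64     0.0156
Sep        58       64     0.5625
Oct        43       64     6.8906
Nov        56       64     1.0000
Dec        90       64    10.5625
Sum = 41.156

41.156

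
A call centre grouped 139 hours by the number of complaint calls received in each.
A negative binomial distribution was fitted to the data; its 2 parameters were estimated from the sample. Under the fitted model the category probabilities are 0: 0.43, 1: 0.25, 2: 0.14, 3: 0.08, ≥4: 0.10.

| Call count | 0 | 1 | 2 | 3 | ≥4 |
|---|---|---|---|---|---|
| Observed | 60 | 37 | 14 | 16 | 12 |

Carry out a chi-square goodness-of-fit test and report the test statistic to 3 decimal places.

4.080

Expected counts E_i = n·p_i: 139×0.43 = 59.77, 139×0.25 = 34.75, 139×0.14 = 19.46, 139×0.08 = 11.12, 139×0.10 = 13.9.
cat         O        E   (O−E)²/E
0          60    59.77     0.0009
1          37    34.75     0.1457
2          14    19.46     1.5319
3          16    11.12     2.1416
≥4         12     13.9     0.2597
Sum = 4.080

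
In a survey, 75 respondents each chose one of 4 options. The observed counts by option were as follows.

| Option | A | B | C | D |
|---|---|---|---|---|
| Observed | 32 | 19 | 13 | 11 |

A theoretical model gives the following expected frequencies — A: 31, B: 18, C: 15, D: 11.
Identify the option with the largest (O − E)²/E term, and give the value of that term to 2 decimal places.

C, 0.27

A: (32 − 31)²/31 = 1/31 = 0.032
B: (19 − 18)²/18 = 1/18 = 0.056
C: (13 − 15)²/15 = 4/15 = 0.267
D: (11 − 11)²/11 = 0/11 = 0.000
The largest term is for C: 0.27.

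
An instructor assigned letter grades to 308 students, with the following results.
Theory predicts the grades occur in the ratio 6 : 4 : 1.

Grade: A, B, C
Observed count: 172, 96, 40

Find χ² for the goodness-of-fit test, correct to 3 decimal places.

7.524

Ratio total = 11. Expected counts: 308×6/11 = 168, 308×4/11 = 112, 308×1/11 = 28.
A: (172 − 168)²/168 = 16/168 = 0.0952
B: (96 − 112)²/112 = 256/112 = 2.2857
C: (40 − 28)²/28 = 144/28 = 5.1429
Sum = 7.524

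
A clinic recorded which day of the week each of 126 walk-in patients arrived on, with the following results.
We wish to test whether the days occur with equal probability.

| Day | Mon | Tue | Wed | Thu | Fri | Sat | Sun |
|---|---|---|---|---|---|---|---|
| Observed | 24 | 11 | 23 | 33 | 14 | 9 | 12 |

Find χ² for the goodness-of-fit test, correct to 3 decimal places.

26.000

Expected count for each of the 7 categories: 126/7 = 18.
χ² = (24−18)²/18 + (11−18)²/18 + (23−18)²/18 + (33−18)²/18 + (14−18)²/18 + (9−18)²/18 + (12−18)²/18
   = 2.0000 + 2.7222 + 1.3889 + 12.5000 + 0.8889 + 4.5000 + 2.0000
Sum = 26.000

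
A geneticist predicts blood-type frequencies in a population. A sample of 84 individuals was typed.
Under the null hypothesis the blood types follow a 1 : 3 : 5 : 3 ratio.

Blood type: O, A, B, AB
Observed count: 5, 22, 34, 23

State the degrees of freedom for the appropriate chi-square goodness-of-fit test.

3

There are k = 4 categories and no parameters were estimated from the data, so df = 4 − 1 = 3.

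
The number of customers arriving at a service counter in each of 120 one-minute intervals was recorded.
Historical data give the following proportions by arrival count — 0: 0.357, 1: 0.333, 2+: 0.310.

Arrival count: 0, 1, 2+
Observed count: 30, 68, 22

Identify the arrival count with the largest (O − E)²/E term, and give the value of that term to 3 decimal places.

Expected counts E_i = n·p_i: 120×0.357 = 42.84, 120×0.333 = 39.96, 120×0.310 = 37.2.
0: (30 − 42.84)²/42.84 = 164.8656/42.84 = 3.8484
1: (68 − 39.96)²/39.96 = 786.2416/39.96 = 19.6757
2+: (22 − 37.2)²/37.2 = 231.04/37.2 = 6.2108
The largest term is for 1: 19.676.

1, 19.676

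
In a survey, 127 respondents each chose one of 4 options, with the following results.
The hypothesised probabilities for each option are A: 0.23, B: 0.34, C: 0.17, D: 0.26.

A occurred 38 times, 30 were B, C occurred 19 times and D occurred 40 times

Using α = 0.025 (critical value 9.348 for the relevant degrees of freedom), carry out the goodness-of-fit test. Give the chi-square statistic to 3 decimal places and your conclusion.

Expected counts E_i = n·p_i: 127×0.23 = 29.21, 127×0.34 = 43.18, 127×0.17 = 21.59, 127×0.26 = 33.02.
χ² = (38−29.21)²/29.21 + (30−43.18)²/43.18 + (19−21.59)²/21.59 + (40−33.02)²/33.02
   = 2.6451 + 4.0230 + 0.3107 + 1.4755
Sum = 8.454
df = 3. Since 8.454 < 9.348, we do not reject H₀.

8.454; do not reject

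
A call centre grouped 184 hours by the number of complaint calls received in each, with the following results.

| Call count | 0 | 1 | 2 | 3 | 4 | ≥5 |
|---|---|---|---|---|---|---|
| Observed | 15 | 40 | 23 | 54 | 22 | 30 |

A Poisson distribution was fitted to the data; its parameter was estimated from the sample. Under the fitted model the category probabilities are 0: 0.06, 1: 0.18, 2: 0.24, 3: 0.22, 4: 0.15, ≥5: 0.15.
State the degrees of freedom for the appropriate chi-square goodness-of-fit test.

There are k = 6 categories and 1 parameter estimated from the data, so df = 6 − 1 − 1 = 4.

4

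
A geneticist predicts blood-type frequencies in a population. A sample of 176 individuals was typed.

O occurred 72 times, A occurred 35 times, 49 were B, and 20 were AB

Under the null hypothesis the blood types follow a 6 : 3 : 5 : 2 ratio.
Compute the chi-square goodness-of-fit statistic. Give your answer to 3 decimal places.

Ratio total = 16. Expected counts: 176×6/16 = 66, 176×3/16 = 33, 176×5/16 = 55, 176×2/16 = 22.
cat         O        E   (O−E)²/E
O          72       66     0.5455
A          35       33     0.1212
B          49       55     0.6545
AB         20       22     0.1818
Sum = 1.503

1.503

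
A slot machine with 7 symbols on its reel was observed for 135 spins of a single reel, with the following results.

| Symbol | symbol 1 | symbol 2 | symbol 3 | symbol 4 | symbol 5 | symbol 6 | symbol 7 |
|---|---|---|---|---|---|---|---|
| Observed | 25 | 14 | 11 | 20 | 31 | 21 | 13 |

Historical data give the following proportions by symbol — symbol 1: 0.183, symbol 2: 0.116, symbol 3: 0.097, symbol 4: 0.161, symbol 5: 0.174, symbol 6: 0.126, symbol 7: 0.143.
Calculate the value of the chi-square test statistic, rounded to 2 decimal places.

6.05

Expected counts E_i = n·p_i: 135×0.183 = 24.705, 135×0.116 = 15.66, 135×0.097 = 13.095, 135×0.161 = 21.735, 135×0.174 = 23.49, 135×0.126 = 17.01, 135×0.143 = 19.305.
symbol 1: (25 − 24.705)²/24.705 = 0.087025/24.705 = 0.004
symbol 2: (14 − 15.66)²/15.66 = 2.7556/15.66 = 0.176
symbol 3: (11 − 13.095)²/13.095 = 4.389025/13.095 = 0.335
symbol 4: (20 − 21.735)²/21.735 = 3.010225/21.735 = 0.138
symbol 5: (31 − 23.49)²/23.49 = 56.4001/23.49 = 2.401
symbol 6: (21 − 17.01)²/17.01 = 15.9201/17.01 = 0.936
symbol 7: (13 − 19.305)²/19.305 = 39.753025/19.305 = 2.059
Sum = 6.05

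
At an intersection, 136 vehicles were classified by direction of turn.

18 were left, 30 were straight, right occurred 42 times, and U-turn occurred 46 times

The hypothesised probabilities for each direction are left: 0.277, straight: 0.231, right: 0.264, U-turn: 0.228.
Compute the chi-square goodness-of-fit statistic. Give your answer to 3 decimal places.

18.620

Expected counts E_i = n·p_i: 136×0.277 = 37.672, 136×0.231 = 31.416, 136×0.264 = 35.904, 136×0.228 = 31.008.
left: (18 − 37.672)²/37.672 = 386.987584/37.672 = 10.2726
straight: (30 − 31.416)²/31.416 = 2.005056/31.416 = 0.0638
right: (42 − 35.904)²/35.904 = 37.161216/35.904 = 1.0350
U-turn: (46 − 31.008)²/31.008 = 224.760064/31.008 = 7.2485
Sum = 18.620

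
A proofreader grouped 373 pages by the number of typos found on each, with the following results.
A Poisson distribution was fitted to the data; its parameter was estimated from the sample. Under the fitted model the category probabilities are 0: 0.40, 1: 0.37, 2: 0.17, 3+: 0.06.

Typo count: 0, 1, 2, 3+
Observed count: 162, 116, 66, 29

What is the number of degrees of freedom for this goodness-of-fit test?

2

There are k = 4 categories and 1 parameter estimated from the data, so df = 4 − 1 − 1 = 2.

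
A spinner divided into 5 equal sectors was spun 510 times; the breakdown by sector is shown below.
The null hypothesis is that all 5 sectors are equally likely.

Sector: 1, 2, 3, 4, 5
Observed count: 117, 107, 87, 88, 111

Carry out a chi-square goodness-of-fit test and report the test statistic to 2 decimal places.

7.37

Expected count for each of the 5 categories: 510/5 = 102.
cat         O        E   (O−E)²/E
1         117      102      2.206
2         107      102      0.245
3          87      102      2.206
4          88      102      1.922
5         111      102      0.794
Sum = 7.37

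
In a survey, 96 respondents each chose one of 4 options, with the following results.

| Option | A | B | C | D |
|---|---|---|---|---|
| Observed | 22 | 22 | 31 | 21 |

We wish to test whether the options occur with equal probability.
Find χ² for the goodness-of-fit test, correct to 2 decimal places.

Under H₀ each category has probability 1/4, so each expected count is 96/4 = 24.
cat         O        E   (O−E)²/E
A          22       24      0.167
B          22       24      0.167
C          31       24      2.042
D          21       24      0.375
Sum = 2.75

2.75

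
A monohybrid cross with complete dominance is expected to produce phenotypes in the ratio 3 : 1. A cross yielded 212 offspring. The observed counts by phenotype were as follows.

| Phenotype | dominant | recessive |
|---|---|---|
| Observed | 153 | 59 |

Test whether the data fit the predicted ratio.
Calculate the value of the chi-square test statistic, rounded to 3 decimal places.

Ratio total = 4. Expected counts: 212×3/4 = 159, 212×1/4 = 53.
cat            O        E   (O−E)²/E
dominant     153      159     0.2264
recessive     59       53     0.6792
Sum = 0.906

0.906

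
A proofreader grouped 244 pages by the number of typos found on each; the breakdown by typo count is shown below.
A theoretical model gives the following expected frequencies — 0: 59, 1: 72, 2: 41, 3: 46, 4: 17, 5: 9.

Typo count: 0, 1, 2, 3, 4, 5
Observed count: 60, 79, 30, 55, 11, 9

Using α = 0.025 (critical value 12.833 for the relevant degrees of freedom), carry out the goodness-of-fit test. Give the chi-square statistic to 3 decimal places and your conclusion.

cat         O        E   (O−E)²/E
0          60       59     0.0169
1          79       72     0.6806
2          30       41     2.9512
3          55       46     1.7609
4          11       17     2.1176
5           9        9     0.0000
Sum = 7.527
df = 5. Since 7.527 < 12.833, we do not reject H₀.

7.527; do not reject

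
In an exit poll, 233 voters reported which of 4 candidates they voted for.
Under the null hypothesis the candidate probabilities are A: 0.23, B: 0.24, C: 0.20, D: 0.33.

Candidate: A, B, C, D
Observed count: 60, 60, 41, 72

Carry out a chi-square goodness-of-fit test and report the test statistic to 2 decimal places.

2.05

Expected counts E_i = n·p_i: 233×0.23 = 53.59, 233×0.24 = 55.92, 233×0.20 = 46.6, 233×0.33 = 76.89.
χ² = (60−53.59)²/53.59 + (60−55.92)²/55.92 + (41−46.6)²/46.6 + (72−76.89)²/76.89
   = 0.767 + 0.298 + 0.673 + 0.311
Sum = 2.05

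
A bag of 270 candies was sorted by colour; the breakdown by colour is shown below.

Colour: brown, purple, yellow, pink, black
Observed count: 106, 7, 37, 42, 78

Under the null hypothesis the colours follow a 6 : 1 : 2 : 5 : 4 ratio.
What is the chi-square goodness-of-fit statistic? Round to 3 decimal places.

28.664

Ratio total = 18. Expected counts: 270×6/18 = 90, 270×1/18 = 15, 270×2/18 = 30, 270×5/18 = 75, 270×4/18 = 60.
cat         O        E   (O−E)²/E
brown     106       90     2.8444
purple      7       15     4.2667
yellow     37       30     1.6333
pink       42       75    14.5200
black      78       60     5.4000
Sum = 28.664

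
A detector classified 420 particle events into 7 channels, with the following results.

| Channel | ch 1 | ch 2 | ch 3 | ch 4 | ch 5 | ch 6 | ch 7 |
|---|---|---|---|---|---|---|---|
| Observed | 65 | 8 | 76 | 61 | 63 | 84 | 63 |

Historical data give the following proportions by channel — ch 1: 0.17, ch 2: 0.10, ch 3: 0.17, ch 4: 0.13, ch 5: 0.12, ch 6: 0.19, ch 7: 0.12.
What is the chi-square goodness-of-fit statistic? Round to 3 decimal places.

35.665

Expected counts E_i = n·p_i: 420×0.17 = 71.4, 420×0.10 = 42, 420×0.17 = 71.4, 420×0.13 = 54.6, 420×0.12 = 50.4, 420×0.19 = 79.8, 420×0.12 = 50.4.
χ² = (65−71.4)²/71.4 + (8−42)²/42 + (76−71.4)²/71.4 + (61−54.6)²/54.6 + (63−50.4)²/50.4 + (84−79.8)²/79.8 + (63−50.4)²/50.4
   = 0.5737 + 27.5238 + 0.2964 + 0.7502 + 3.1500 + 0.2211 + 3.1500
Sum = 35.665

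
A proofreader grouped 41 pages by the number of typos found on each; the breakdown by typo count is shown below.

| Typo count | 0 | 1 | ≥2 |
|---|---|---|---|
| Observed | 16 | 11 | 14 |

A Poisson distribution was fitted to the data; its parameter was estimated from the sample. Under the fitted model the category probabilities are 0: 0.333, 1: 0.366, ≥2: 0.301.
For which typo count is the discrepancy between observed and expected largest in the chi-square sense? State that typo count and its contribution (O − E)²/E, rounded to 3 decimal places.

1, 1.069

Expected counts E_i = n·p_i: 41×0.333 = 13.653, 41×0.366 = 15.006, 41×0.301 = 12.341.
cat         O        E   (O−E)²/E
0          16   13.653     0.4035
1          11   15.006     1.0694
≥2         14   12.341     0.2230
The largest term is for 1: 1.069.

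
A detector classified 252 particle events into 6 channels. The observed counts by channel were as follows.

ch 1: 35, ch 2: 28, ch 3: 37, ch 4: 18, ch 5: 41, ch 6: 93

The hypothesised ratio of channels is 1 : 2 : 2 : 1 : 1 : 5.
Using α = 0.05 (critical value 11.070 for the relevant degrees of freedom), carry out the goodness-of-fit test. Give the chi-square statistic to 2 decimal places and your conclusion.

Ratio total = 12. Expected counts: 252×1/12 = 21, 252×2/12 = 42, 252×2/12 = 42, 252×1/12 = 21, 252×1/12 = 21, 252×5/12 = 105.
cat         O        E   (O−E)²/E
ch 1       35       21      9.333
ch 2       28       42      4.667
ch 3       37       42      0.595
ch 4       18       21      0.429
ch 5       41       21     19.048
ch 6       93      105      1.371
Sum = 35.44
df = 5. Since 35.44 > 11.070, we reject H₀.

35.44; reject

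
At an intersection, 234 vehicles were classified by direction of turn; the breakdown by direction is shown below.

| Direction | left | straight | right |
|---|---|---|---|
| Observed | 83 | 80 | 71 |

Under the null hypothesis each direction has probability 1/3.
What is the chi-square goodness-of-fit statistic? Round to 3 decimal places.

Under H₀ each category has probability 1/3, so each expected count is 234/3 = 78.
left: (83 − 78)²/78 = 25/78 = 0.3205
straight: (80 − 78)²/78 = 4/78 = 0.0513
right: (71 − 78)²/78 = 49/78 = 0.6282
Sum = 1.000

1.000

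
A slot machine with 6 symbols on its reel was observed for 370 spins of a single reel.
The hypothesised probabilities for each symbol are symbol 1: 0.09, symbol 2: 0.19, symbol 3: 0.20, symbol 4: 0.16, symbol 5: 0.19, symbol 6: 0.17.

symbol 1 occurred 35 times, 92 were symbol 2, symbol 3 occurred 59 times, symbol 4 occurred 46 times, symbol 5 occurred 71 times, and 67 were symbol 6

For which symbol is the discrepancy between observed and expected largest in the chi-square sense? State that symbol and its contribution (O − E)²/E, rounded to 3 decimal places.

symbol 2, 6.698

Expected counts E_i = n·p_i: 370×0.09 = 33.3, 370×0.19 = 70.3, 370×0.20 = 74, 370×0.16 = 59.2, 370×0.19 = 70.3, 370×0.17 = 62.9.
symbol 1: (35 − 33.3)²/33.3 = 2.89/33.3 = 0.0868
symbol 2: (92 − 70.3)²/70.3 = 470.89/70.3 = 6.6983
symbol 3: (59 − 74)²/74 = 225/74 = 3.0405
symbol 4: (46 − 59.2)²/59.2 = 174.24/59.2 = 2.9432
symbol 5: (71 − 70.3)²/70.3 = 0.49/70.3 = 0.0070
symbol 6: (67 − 62.9)²/62.9 = 16.81/62.9 = 0.2672
The largest term is for symbol 2: 6.698.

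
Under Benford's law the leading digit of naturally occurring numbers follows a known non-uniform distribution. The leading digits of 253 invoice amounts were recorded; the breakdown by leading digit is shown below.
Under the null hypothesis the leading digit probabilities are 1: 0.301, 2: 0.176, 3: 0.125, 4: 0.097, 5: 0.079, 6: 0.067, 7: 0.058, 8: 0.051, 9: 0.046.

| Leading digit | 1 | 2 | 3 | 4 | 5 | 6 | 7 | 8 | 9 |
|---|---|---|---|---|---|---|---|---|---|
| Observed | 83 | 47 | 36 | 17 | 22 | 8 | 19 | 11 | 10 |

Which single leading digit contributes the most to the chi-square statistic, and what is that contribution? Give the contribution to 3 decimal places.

Expected counts E_i = n·p_i: 253×0.301 = 76.153, 253×0.176 = 44.528, 253×0.125 = 31.625, 253×0.097 = 24.541, 253×0.079 = 19.987, 253×0.067 = 16.951, 253×0.058 = 14.674, 253×0.051 = 12.903, 253×0.046 = 11.638.
1: (83 − 76.153)²/76.153 = 46.881409/76.153 = 0.6156
2: (47 − 44.528)²/44.528 = 6.110784/44.528 = 0.1372
3: (36 − 31.625)²/31.625 = 19.140625/31.625 = 0.6052
4: (17 − 24.541)²/24.541 = 56.866681/24.541 = 2.3172
5: (22 − 19.987)²/19.987 = 4.052169/19.987 = 0.2027
6: (8 − 16.951)²/16.951 = 80.120401/16.951 = 4.7266
7: (19 − 14.674)²/14.674 = 18.714276/14.674 = 1.2753
8: (11 − 12.903)²/12.903 = 3.621409/12.903 = 0.2807
9: (10 − 11.638)²/11.638 = 2.683044/11.638 = 0.2305
The largest term is for 6: 4.727.

6, 4.727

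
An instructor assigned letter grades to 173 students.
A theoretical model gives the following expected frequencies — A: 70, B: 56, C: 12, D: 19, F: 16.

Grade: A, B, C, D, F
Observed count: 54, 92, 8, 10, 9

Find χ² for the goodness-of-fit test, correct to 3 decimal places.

35.459

A: (54 − 70)²/70 = 256/70 = 3.6571
B: (92 − 56)²/56 = 1296/56 = 23.1429
C: (8 − 12)²/12 = 16/12 = 1.3333
D: (10 − 19)²/19 = 81/19 = 4.2632
F: (9 − 16)²/16 = 49/16 = 3.0625
Sum = 35.459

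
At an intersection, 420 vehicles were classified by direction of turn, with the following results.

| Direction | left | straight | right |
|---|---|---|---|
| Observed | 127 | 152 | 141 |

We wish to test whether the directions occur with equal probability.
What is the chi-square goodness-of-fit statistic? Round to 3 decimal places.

2.243

Under H₀ each category has probability 1/3, so each expected count is 420/3 = 140.
left: (127 − 140)²/140 = 169/140 = 1.2071
straight: (152 − 140)²/140 = 144/140 = 1.0286
right: (141 − 140)²/140 = 1/140 = 0.0071
Sum = 2.243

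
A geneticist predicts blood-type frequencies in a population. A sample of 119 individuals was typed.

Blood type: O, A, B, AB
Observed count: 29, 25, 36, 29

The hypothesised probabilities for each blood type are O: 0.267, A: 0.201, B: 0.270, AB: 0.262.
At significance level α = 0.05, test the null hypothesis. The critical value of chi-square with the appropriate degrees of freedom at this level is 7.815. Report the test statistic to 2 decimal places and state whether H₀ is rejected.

Expected counts E_i = n·p_i: 119×0.267 = 31.773, 119×0.201 = 23.919, 119×0.270 = 32.13, 119×0.262 = 31.178.
χ² = (29−31.773)²/31.773 + (25−23.919)²/23.919 + (36−32.13)²/32.13 + (29−31.178)²/31.178
   = 0.242 + 0.049 + 0.466 + 0.152
Sum = 0.91
df = 3. Since 0.91 < 7.815, we do not reject H₀.

0.91; do not reject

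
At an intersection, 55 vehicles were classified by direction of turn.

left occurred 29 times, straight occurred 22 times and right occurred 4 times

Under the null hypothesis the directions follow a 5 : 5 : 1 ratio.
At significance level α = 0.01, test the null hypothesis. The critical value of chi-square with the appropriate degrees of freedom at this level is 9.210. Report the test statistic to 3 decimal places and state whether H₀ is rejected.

1.200; do not reject

Ratio total = 11. Expected counts: 55×5/11 = 25, 55×5/11 = 25, 55×1/11 = 5.
left: (29 − 25)²/25 = 16/25 = 0.6400
straight: (22 − 25)²/25 = 9/25 = 0.3600
right: (4 − 5)²/5 = 1/5 = 0.2000
Sum = 1.200
df = 2. Since 1.200 < 9.210, we do not reject H₀.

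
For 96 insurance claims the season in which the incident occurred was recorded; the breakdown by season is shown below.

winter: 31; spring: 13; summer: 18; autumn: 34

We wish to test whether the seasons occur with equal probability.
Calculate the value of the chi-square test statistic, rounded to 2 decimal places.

12.75

Expected count for each of the 4 categories: 96/4 = 24.
cat         O        E   (O−E)²/E
winter     31       24      2.042
spring     13       24      5.042
summer     18       24      1.500
autumn     34       24      4.167
Sum = 12.75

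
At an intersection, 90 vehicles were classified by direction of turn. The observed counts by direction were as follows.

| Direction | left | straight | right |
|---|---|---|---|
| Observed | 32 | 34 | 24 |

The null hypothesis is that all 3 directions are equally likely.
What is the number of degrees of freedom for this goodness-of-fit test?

2

There are k = 3 categories and no parameters were estimated from the data, so df = 3 − 1 = 2.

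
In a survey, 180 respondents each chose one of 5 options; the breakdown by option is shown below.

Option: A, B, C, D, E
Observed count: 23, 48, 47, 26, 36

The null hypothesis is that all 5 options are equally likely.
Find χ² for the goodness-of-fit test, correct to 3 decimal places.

Under H₀ each category has probability 1/5, so each expected count is 180/5 = 36.
A: (23 − 36)²/36 = 169/36 = 4.6944
B: (48 − 36)²/36 = 144/36 = 4.0000
C: (47 − 36)²/36 = 121/36 = 3.3611
D: (26 − 36)²/36 = 100/36 = 2.7778
E: (36 − 36)²/36 = 0/36 = 0.0000
Sum = 14.833

14.833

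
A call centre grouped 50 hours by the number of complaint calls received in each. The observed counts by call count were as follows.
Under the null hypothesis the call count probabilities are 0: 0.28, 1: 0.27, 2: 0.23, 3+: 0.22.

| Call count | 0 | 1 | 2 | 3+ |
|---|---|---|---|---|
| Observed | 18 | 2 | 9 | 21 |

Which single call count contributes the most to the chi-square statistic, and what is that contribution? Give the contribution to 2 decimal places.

Expected counts E_i = n·p_i: 50×0.28 = 14, 50×0.27 = 13.5, 50×0.23 = 11.5, 50×0.22 = 11.
χ² = (18−14)²/14 + (2−13.5)²/13.5 + (9−11.5)²/11.5 + (21−11)²/11
   = 1.143 + 9.796 + 0.543 + 9.091
The largest term is for 1: 9.80.

1, 9.80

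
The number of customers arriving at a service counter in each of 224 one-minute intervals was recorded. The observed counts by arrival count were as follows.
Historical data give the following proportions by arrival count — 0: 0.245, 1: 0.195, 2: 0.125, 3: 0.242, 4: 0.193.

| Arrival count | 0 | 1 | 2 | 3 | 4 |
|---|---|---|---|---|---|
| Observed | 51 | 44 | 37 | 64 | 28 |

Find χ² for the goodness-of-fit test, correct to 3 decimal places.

Expected counts E_i = n·p_i: 224×0.245 = 54.88, 224×0.195 = 43.68, 224×0.125 = 28, 224×0.242 = 54.208, 224×0.193 = 43.232.
χ² = (51−54.88)²/54.88 + (44−43.68)²/43.68 + (37−28)²/28 + (64−54.208)²/54.208 + (28−43.232)²/43.232
   = 0.2743 + 0.0023 + 2.8929 + 1.7688 + 5.3667
Sum = 10.305

10.305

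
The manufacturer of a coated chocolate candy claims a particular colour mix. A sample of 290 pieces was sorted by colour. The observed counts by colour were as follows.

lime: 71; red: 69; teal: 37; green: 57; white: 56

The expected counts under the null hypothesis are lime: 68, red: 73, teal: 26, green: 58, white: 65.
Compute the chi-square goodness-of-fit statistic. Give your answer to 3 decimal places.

6.269

lime: (71 − 68)²/68 = 9/68 = 0.1324
red: (69 − 73)²/73 = 16/73 = 0.2192
teal: (37 − 26)²/26 = 121/26 = 4.6538
green: (57 − 58)²/58 = 1/58 = 0.0172
white: (56 − 65)²/65 = 81/65 = 1.2462
Sum = 6.269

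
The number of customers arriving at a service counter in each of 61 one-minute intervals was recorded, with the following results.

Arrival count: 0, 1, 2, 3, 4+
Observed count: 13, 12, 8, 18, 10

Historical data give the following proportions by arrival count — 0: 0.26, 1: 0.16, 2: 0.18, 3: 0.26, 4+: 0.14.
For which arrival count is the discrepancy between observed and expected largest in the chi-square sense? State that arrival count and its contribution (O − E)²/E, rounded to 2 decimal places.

Expected counts E_i = n·p_i: 61×0.26 = 15.86, 61×0.16 = 9.76, 61×0.18 = 10.98, 61×0.26 = 15.86, 61×0.14 = 8.54.
χ² = (13−15.86)²/15.86 + (12−9.76)²/9.76 + (8−10.98)²/10.98 + (18−15.86)²/15.86 + (10−8.54)²/8.54
   = 0.516 + 0.514 + 0.809 + 0.289 + 0.250
The largest term is for 2: 0.81.

2, 0.81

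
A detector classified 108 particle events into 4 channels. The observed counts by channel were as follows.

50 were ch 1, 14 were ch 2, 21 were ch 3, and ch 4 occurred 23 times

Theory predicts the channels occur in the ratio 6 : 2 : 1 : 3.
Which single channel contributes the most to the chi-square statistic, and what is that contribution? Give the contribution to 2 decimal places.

Ratio total = 12. Expected counts: 108×6/12 = 54, 108×2/12 = 18, 108×1/12 = 9, 108×3/12 = 27.
χ² = (50−54)²/54 + (14−18)²/18 + (21−9)²/9 + (23−27)²/27
   = 0.296 + 0.889 + 16.000 + 0.593
The largest term is for ch 3: 16.00.

ch 3, 16.00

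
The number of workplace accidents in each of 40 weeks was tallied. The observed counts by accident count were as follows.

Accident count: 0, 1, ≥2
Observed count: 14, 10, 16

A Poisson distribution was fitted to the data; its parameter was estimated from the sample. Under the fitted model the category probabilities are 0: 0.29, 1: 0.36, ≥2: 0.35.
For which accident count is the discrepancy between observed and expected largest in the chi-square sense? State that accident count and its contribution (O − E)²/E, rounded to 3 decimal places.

Expected counts E_i = n·p_i: 40×0.29 = 11.6, 40×0.36 = 14.4, 40×0.35 = 14.
cat         O        E   (O−E)²/E
0          14     11.6     0.4966
1          10     14.4     1.3444
≥2         16       14     0.2857
The largest term is for 1: 1.344.

1, 1.344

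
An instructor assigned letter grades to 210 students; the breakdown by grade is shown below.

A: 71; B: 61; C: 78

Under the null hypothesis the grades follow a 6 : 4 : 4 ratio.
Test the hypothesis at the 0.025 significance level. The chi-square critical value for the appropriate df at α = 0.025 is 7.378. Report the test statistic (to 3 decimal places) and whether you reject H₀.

Ratio total = 14. Expected counts: 210×6/14 = 90, 210×4/14 = 60, 210×4/14 = 60.
A: (71 − 90)²/90 = 361/90 = 4.0111
B: (61 − 60)²/60 = 1/60 = 0.0167
C: (78 − 60)²/60 = 324/60 = 5.4000
Sum = 9.428
df = 2. Since 9.428 > 7.378, we reject H₀.

9.428; reject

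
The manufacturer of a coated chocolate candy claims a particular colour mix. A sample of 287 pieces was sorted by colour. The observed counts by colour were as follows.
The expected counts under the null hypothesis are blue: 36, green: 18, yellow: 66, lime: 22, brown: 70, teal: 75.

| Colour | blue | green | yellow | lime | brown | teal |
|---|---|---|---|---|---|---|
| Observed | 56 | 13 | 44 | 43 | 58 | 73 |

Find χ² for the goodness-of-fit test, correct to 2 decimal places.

41.99

cat         O        E   (O−E)²/E
blue       56       36     11.111
green      13       18      1.389
yellow     44       66      7.333
lime       43       22     20.045
brown      58       70      2.057
teal       73       75      0.053
Sum = 41.99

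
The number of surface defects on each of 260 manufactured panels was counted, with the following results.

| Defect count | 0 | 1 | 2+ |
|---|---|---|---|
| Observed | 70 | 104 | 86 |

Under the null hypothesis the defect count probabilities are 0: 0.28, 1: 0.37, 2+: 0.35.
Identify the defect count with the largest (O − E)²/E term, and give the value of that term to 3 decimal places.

1, 0.632

Expected counts E_i = n·p_i: 260×0.28 = 72.8, 260×0.37 = 96.2, 260×0.35 = 91.
χ² = (70−72.8)²/72.8 + (104−96.2)²/96.2 + (86−91)²/91
   = 0.1077 + 0.6324 + 0.2747
The largest term is for 1: 0.632.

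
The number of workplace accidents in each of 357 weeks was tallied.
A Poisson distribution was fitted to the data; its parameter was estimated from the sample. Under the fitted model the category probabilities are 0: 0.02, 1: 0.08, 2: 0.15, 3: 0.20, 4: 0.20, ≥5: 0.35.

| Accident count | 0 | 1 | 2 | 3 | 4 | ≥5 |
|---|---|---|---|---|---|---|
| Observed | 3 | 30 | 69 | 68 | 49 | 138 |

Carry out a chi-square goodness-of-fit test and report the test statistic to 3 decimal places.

15.483

Expected counts E_i = n·p_i: 357×0.02 = 7.14, 357×0.08 = 28.56, 357×0.15 = 53.55, 357×0.20 = 71.4, 357×0.20 = 71.4, 357×0.35 = 124.95.
0: (3 − 7.14)²/7.14 = 17.1396/7.14 = 2.4005
1: (30 − 28.56)²/28.56 = 2.0736/28.56 = 0.0726
2: (69 − 53.55)²/53.55 = 238.7025/53.55 = 4.4576
3: (68 − 71.4)²/71.4 = 11.56/71.4 = 0.1619
4: (49 − 71.4)²/71.4 = 501.76/71.4 = 7.0275
≥5: (138 − 124.95)²/124.95 = 170.3025/124.95 = 1.3630
Sum = 15.483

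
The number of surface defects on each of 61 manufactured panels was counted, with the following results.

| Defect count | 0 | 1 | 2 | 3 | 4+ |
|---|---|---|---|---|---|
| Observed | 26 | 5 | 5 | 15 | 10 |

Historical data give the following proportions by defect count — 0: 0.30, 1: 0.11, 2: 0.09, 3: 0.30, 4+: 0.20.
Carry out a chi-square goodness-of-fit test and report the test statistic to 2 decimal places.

Expected counts E_i = n·p_i: 61×0.30 = 18.3, 61×0.11 = 6.71, 61×0.09 = 5.49, 61×0.30 = 18.3, 61×0.20 = 12.2.
0: (26 − 18.3)²/18.3 = 59.29/18.3 = 3.240
1: (5 − 6.71)²/6.71 = 2.9241/6.71 = 0.436
2: (5 − 5.49)²/5.49 = 0.2401/5.49 = 0.044
3: (15 − 18.3)²/18.3 = 10.89/18.3 = 0.595
4+: (10 − 12.2)²/12.2 = 4.84/12.2 = 0.397
Sum = 4.71

4.71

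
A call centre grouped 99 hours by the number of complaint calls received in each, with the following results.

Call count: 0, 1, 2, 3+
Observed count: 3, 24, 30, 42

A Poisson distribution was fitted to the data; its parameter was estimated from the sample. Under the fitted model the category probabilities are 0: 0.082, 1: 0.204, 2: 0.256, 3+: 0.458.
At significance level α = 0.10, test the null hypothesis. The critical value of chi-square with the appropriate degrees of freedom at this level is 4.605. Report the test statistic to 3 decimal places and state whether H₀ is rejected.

5.045; reject

Expected counts E_i = n·p_i: 99×0.082 = 8.118, 99×0.204 = 20.196, 99×0.256 = 25.344, 99×0.458 = 45.342.
0: (3 − 8.118)²/8.118 = 26.193924/8.118 = 3.2266
1: (24 − 20.196)²/20.196 = 14.470416/20.196 = 0.7165
2: (30 − 25.344)²/25.344 = 21.678336/25.344 = 0.8554
3+: (42 − 45.342)²/45.342 = 11.168964/45.342 = 0.2463
Sum = 5.045
df = 2. Since 5.045 > 4.605, we reject H₀.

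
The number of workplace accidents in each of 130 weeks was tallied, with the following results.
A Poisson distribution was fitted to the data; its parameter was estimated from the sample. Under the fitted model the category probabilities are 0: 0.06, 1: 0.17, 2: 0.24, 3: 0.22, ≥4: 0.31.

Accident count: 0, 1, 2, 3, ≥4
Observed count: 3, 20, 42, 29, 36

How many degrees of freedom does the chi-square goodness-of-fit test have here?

There are k = 5 categories and 1 parameter estimated from the data, so df = 5 − 1 − 1 = 3.

3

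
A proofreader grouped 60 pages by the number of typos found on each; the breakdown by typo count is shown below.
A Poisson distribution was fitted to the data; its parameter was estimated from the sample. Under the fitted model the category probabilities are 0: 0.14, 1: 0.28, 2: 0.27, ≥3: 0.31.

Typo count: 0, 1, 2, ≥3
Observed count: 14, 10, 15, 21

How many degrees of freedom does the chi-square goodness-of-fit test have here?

2

There are k = 4 categories and 1 parameter estimated from the data, so df = 4 − 1 − 1 = 2.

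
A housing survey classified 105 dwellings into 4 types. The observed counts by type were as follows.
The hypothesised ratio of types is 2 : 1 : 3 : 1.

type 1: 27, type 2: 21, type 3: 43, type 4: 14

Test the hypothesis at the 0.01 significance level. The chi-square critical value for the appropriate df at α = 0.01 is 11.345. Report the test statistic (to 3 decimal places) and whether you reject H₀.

Ratio total = 7. Expected counts: 105×2/7 = 30, 105×1/7 = 15, 105×3/7 = 45, 105×1/7 = 15.
type 1: (27 − 30)²/30 = 9/30 = 0.3000
type 2: (21 − 15)²/15 = 36/15 = 2.4000
type 3: (43 − 45)²/45 = 4/45 = 0.0889
type 4: (14 − 15)²/15 = 1/15 = 0.0667
Sum = 2.856
df = 3. Since 2.856 < 11.345, we do not reject H₀.

2.856; do not reject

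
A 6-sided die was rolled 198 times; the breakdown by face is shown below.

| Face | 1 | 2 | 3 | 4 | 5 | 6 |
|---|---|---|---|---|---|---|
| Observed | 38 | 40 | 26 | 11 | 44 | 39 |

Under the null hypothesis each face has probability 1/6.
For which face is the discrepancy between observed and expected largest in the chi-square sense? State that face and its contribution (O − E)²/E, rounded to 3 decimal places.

4, 14.667

Under H₀ each category has probability 1/6, so each expected count is 198/6 = 33.
cat         O        E   (O−E)²/E
1          38       33     0.7576
2          40       33     1.4848
3          26       33     1.4848
4          11       33    14.6667
5          44       33     3.6667
6          39       33     1.0909
The largest term is for 4: 14.667.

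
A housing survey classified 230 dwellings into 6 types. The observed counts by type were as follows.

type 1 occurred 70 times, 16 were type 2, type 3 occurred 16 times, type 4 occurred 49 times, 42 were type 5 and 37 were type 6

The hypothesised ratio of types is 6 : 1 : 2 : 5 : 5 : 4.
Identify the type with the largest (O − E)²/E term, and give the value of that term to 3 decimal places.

Ratio total = 23. Expected counts: 230×6/23 = 60, 230×1/23 = 10, 230×2/23 = 20, 230×5/23 = 50, 230×5/23 = 50, 230×4/23 = 40.
type 1: (70 − 60)²/60 = 100/60 = 1.6667
type 2: (16 − 10)²/10 = 36/10 = 3.6000
type 3: (16 − 20)²/20 = 16/20 = 0.8000
type 4: (49 − 50)²/50 = 1/50 = 0.0200
type 5: (42 − 50)²/50 = 64/50 = 1.2800
type 6: (37 − 40)²/40 = 9/40 = 0.2250
The largest term is for type 2: 3.600.

type 2, 3.600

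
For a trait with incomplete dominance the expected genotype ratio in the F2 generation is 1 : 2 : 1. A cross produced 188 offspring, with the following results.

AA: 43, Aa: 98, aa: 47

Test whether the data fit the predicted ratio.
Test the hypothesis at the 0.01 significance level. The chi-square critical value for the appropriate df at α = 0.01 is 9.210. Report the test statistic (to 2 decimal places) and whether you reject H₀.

Ratio total = 4. Expected counts: 188×1/4 = 47, 188×2/4 = 94, 188×1/4 = 47.
AA: (43 − 47)²/47 = 16/47 = 0.340
Aa: (98 − 94)²/94 = 16/94 = 0.170
aa: (47 − 47)²/47 = 0/47 = 0.000
Sum = 0.51
df = 2. Since 0.51 < 9.210, we do not reject H₀.

0.51; do not reject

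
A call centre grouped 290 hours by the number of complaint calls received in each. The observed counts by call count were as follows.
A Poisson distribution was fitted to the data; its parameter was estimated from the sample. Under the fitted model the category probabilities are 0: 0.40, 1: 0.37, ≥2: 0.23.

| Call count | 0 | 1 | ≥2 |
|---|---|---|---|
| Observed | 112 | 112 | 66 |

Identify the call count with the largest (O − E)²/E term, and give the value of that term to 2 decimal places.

Expected counts E_i = n·p_i: 290×0.40 = 116, 290×0.37 = 107.3, 290×0.23 = 66.7.
cat         O        E   (O−E)²/E
0         112      116      0.138
1         112    107.3      0.206
≥2         66     66.7      0.007
The largest term is for 1: 0.21.

1, 0.21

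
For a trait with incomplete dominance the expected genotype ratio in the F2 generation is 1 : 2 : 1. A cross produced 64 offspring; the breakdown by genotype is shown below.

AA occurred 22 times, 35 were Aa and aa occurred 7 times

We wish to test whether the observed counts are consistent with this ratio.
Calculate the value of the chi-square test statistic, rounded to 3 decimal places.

7.594

Ratio total = 4. Expected counts: 64×1/4 = 16, 64×2/4 = 32, 64×1/4 = 16.
AA: (22 − 16)²/16 = 36/16 = 2.2500
Aa: (35 − 32)²/32 = 9/32 = 0.2813
aa: (7 − 16)²/16 = 81/16 = 5.0625
Sum = 7.594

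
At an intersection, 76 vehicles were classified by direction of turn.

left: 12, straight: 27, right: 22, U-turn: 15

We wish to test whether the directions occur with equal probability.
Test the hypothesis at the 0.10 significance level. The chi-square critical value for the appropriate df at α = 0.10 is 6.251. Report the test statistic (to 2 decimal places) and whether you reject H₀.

7.26; reject

Under H₀ each category has probability 1/4, so each expected count is 76/4 = 19.
χ² = (12−19)²/19 + (27−19)²/19 + (22−19)²/19 + (15−19)²/19
   = 2.579 + 3.368 + 0.474 + 0.842
Sum = 7.26
df = 3. Since 7.26 > 6.251, we reject H₀.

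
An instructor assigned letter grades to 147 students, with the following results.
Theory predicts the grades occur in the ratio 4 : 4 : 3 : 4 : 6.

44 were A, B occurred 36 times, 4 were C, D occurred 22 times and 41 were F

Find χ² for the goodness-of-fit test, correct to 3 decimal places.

Ratio total = 21. Expected counts: 147×4/21 = 28, 147×4/21 = 28, 147×3/21 = 21, 147×4/21 = 28, 147×6/21 = 42.
χ² = (44−28)²/28 + (36−28)²/28 + (4−21)²/21 + (22−28)²/28 + (41−42)²/42
   = 9.1429 + 2.2857 + 13.7619 + 1.2857 + 0.0238
Sum = 26.500

26.500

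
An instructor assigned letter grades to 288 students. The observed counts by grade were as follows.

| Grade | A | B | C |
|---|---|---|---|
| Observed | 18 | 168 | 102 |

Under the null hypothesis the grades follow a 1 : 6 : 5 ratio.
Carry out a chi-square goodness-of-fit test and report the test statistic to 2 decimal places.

8.20

Ratio total = 12. Expected counts: 288×1/12 = 24, 288×6/12 = 144, 288×5/12 = 120.
cat         O        E   (O−E)²/E
A          18       24      1.500
B         168      144      4.000
C         102      120      2.700
Sum = 8.20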